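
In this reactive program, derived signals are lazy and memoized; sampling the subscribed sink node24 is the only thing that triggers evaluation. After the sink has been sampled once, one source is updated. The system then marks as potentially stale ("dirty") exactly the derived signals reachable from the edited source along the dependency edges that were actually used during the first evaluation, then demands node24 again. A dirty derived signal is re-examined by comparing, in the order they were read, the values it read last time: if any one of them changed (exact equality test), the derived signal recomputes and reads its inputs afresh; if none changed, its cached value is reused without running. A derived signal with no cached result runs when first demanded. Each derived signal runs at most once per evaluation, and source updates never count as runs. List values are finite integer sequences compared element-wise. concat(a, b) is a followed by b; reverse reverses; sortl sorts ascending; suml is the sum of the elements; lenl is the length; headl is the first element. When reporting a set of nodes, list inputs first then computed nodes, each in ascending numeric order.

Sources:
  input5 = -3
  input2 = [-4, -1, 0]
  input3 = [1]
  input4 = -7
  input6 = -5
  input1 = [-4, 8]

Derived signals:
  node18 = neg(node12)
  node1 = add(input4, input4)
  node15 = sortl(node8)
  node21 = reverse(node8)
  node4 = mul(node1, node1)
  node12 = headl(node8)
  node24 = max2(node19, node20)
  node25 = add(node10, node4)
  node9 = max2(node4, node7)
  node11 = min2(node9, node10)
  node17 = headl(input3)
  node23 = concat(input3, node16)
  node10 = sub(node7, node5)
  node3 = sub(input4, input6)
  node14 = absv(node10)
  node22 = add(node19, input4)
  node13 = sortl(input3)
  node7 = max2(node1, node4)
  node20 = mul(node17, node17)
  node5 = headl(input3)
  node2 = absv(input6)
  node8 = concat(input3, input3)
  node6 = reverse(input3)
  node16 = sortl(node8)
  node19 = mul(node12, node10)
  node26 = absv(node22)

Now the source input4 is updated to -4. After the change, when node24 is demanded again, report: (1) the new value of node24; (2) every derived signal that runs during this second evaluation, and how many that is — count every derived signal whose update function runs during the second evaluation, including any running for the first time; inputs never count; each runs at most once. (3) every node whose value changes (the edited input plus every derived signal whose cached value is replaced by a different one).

First demand of the output computes:
  node1 = add(-7, -7) = -14
  node4 = mul(-14, -14) = 196
  node5 = headl([1]) = 1
  node7 = max2(-14, 196) = 196
  node8 = concat([1], [1]) = [1, 1]
  node10 = sub(196, 1) = 195
  node12 = headl([1, 1]) = 1
  node17 = headl([1]) = 1
  node19 = mul(1, 195) = 195
  node20 = mul(1, 1) = 1
  node24 = max2(195, 1) = 195

After the edit, cleaning proceeds:
  node1: a read changed (input4 -7->-4; input4 -7->-4) — executes, giving -8.
  node4: a read changed (node1 -14->-8; node1 -14->-8) — executes, giving 64.
  node7: a read changed (node1 -14->-8; node4 196->64) — executes, giving 64.
  node10: a read changed (node7 196->64) — executes, giving 63.
  node19: a read changed (node10 195->63) — executes, giving 63.
  node24: a read changed (node19 195->63) — executes, giving 63.

Demanding node24 again yields 63.
6 derived signals run: node1, node4, node7, node10, node19, node24.
The nodes whose values change: input4, node1, node4, node7, node10, node19, node24.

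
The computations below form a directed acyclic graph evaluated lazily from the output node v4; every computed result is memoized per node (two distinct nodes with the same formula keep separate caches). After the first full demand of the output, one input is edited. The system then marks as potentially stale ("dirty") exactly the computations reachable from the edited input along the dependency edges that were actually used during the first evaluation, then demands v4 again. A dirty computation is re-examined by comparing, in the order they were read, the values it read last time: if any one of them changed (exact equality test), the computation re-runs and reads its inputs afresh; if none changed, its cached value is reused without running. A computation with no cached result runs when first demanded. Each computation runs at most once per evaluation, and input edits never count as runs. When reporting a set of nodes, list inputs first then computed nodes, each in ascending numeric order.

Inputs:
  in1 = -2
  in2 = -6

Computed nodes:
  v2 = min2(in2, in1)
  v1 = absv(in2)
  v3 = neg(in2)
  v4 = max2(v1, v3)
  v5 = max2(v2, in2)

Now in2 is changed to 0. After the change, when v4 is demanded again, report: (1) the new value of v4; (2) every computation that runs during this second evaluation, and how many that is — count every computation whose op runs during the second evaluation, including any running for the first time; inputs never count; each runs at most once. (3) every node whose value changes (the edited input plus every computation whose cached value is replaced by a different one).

Demanding v4 again yields 0.
3 computations run: v1, v3, v4.
The nodes whose values change: in2, v1, v3, v4.

First demand of the output computes:
  v1 = absv(-6) = 6
  v3 = neg(-6) = 6
  v4 = max2(6, 6) = 6

After the edit, cleaning proceeds:
  v1: a read changed (in2 -6->0) — executes, giving 0.
  v3: a read changed (in2 -6->0) — executes, giving 0.
  v4: a read changed (v1 6->0; v3 6->0) — executes, giving 0.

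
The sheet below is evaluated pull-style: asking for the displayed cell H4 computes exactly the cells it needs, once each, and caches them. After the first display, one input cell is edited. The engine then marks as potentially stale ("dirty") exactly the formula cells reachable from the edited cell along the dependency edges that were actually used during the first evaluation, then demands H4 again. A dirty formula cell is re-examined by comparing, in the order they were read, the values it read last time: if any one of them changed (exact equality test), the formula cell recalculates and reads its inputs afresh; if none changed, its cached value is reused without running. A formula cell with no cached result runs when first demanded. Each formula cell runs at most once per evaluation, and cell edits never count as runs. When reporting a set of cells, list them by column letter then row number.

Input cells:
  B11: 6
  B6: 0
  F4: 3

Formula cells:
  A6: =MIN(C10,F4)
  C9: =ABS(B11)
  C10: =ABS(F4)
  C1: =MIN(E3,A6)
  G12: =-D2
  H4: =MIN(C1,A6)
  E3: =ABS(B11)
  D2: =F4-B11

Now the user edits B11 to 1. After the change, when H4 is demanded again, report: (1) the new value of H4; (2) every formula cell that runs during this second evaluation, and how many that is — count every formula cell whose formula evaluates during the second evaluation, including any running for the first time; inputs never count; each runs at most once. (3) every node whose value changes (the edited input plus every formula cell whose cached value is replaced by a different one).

First demand of the output computes:
  C10 = ABS(3) = 3
  A6 = MIN(3, 3) = 3
  E3 = ABS(6) = 6
  C1 = MIN(6, 3) = 3
  H4 = MIN(3, 3) = 3

After the edit, cleaning proceeds:
  E3: a read changed (B11 6->1) — executes, giving 1.
  C1: a read changed (E3 6->1) — executes, giving 1.
  H4: a read changed (C1 3->1) — executes, giving 1.

Demanding H4 again yields 1.
3 formula cells run: C1, E3, H4.
The nodes whose values change: B11, C1, E3, H4.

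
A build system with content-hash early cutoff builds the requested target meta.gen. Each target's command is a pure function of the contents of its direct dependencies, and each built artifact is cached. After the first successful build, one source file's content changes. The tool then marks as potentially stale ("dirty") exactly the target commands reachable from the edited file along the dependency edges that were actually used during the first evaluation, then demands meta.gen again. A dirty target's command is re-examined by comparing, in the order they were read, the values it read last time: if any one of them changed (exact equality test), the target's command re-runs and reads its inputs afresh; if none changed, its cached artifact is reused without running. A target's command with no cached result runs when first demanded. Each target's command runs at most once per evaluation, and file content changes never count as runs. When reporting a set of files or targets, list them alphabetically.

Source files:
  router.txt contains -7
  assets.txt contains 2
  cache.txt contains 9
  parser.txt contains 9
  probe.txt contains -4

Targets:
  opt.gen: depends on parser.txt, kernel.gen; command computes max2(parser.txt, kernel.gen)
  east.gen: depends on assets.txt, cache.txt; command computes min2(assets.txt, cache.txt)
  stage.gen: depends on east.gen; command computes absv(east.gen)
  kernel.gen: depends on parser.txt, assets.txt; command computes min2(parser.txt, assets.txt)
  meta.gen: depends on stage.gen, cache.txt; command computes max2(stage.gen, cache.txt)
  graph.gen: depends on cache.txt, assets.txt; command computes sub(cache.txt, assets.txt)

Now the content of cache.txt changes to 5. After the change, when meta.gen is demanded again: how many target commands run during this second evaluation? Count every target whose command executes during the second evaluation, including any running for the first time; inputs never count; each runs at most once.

First evaluation (everything demanded from the output):
  east.gen = min2(2, 9) = 2
  stage.gen = absv(2) = 2
  meta.gen = max2(2, 9) = 9

Propagation after the edit:
  east.gen: runs — cache.txt 9->5; result 2 (same value as before).
  stage.gen: checked — values it read are unchanged (east.gen unchanged); reused cached 2 without running.
  meta.gen: runs — cache.txt 9->5; result 5.

Key observation: the cutoff stops propagation at stage.gen — its inputs' values are unchanged, so it reuses its cache.

Target commands that run: east.gen, meta.gen — 2 in total.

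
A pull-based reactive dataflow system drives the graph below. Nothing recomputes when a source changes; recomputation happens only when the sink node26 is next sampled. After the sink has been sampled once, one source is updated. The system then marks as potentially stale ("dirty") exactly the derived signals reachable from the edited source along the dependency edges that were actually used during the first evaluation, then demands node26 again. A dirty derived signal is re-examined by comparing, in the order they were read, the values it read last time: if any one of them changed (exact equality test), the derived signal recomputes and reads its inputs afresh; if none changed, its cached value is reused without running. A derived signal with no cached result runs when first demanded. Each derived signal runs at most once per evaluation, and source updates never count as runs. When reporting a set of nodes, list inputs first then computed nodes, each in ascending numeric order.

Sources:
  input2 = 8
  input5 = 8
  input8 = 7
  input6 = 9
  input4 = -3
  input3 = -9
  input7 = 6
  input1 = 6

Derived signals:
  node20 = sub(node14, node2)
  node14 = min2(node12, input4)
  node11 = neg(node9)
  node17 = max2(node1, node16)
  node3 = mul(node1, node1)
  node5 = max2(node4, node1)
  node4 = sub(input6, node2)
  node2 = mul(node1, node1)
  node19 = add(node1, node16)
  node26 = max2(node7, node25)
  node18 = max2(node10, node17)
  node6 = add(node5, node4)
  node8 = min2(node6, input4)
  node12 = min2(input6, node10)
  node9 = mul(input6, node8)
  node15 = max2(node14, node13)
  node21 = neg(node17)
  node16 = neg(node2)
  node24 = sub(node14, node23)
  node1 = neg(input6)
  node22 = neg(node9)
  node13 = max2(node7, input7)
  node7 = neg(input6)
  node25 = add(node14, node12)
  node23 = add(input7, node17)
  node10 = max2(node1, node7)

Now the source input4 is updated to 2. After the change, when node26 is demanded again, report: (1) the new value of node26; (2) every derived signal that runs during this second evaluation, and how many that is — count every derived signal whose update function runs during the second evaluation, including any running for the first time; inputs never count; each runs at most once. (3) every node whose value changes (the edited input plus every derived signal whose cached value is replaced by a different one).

New value of node26: -9.
Derived signals that run: node14 — 1 in total.
Values that change: input4.
Key observation: the change is absorbed at node14 — it re-runs but produces the same value, and the output's value is unchanged.

First evaluation (everything demanded from the output):
  node1 = neg(9) = -9
  node7 = neg(9) = -9
  node10 = max2(-9, -9) = -9
  node12 = min2(9, -9) = -9
  node14 = min2(-9, -3) = -9
  node25 = add(-9, -9) = -18
  node26 = max2(-9, -18) = -9

Propagation after the edit:
  node14: runs — input4 -3->2; result -9 (same value as before).
  node25: checked — values it read are unchanged (node14 unchanged, node12 unchanged); reused cached -18 without running.
  node26: checked — values it read are unchanged (node7 unchanged, node25 unchanged); reused cached -9 without running.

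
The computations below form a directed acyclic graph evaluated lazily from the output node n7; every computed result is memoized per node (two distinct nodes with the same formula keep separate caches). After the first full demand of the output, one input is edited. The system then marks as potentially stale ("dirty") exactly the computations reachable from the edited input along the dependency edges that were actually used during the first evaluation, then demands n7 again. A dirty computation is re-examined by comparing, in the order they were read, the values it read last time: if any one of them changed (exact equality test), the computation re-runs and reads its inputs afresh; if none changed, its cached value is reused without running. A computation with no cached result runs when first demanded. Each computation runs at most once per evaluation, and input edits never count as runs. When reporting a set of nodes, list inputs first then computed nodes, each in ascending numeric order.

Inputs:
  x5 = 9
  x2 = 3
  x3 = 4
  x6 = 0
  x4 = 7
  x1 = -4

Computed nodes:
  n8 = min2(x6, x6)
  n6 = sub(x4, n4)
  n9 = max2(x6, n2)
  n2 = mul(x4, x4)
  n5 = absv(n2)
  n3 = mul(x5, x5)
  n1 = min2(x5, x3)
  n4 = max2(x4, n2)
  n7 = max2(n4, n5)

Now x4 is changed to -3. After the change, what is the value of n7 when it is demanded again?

First demand of the output computes:
  n2 = mul(7, 7) = 49
  n4 = max2(7, 49) = 49
  n5 = absv(49) = 49
  n7 = max2(49, 49) = 49

After the edit, cleaning proceeds:
  n2: a read changed (x4 7->-3; x4 7->-3) — executes, giving 9.
  n4: a read changed (x4 7->-3; n2 49->9) — executes, giving 9.
  n5: a read changed (n2 49->9) — executes, giving 9.
  n7: a read changed (n4 49->9; n5 49->9) — executes, giving 9.

Demanding n7 again yields 9.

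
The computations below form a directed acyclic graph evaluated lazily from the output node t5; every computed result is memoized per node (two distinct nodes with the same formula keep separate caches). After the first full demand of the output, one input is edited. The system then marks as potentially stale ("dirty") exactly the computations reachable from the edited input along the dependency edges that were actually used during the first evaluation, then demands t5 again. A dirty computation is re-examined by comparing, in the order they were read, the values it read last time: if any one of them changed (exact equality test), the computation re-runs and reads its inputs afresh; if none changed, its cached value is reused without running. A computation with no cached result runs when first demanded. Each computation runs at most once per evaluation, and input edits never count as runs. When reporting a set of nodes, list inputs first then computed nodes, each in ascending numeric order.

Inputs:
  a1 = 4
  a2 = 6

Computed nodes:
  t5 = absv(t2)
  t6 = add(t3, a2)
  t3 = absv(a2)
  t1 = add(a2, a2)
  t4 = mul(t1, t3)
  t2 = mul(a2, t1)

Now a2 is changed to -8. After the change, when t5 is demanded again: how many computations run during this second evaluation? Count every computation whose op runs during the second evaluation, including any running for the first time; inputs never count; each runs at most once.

First demand of the output computes:
  t1 = add(6, 6) = 12
  t2 = mul(6, 12) = 72
  t5 = absv(72) = 72

After the edit, cleaning proceeds:
  t1: a read changed (a2 6->-8; a2 6->-8) — executes, giving -16.
  t2: a read changed (a2 6->-8; t1 12->-16) — executes, giving 128.
  t5: a read changed (t2 72->128) — executes, giving 128.

3 computations run: t1, t2, t5.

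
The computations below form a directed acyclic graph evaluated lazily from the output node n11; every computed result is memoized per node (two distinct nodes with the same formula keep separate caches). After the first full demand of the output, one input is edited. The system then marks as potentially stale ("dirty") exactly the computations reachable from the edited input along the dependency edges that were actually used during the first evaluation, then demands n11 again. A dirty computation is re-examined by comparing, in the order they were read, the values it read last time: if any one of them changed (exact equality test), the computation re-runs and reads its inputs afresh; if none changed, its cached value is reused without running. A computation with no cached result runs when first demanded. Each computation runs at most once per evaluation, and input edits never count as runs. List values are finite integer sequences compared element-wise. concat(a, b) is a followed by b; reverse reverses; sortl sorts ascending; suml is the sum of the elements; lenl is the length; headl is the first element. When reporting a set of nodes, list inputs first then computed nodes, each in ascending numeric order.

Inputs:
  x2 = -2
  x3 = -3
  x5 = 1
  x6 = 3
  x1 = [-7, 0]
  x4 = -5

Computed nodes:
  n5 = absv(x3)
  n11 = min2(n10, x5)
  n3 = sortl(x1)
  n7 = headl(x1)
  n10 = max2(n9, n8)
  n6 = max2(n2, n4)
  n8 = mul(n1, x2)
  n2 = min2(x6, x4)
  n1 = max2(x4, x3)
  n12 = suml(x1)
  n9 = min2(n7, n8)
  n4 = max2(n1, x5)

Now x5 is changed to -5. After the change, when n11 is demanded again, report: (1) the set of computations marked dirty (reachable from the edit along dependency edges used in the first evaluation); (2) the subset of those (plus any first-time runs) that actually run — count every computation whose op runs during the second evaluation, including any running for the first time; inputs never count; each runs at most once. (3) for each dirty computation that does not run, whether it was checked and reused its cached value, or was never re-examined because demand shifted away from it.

The edit dirties: n11.
1 computations run: n11.
No dirty computation escaped a run.

First demand of the output computes:
  n1 = max2(-5, -3) = -3
  n7 = headl([-7, 0]) = -7
  n8 = mul(-3, -2) = 6
  n9 = min2(-7, 6) = -7
  n10 = max2(-7, 6) = 6
  n11 = min2(6, 1) = 1

After the edit, cleaning proceeds:
  n11: a read changed (x5 1->-5) — executes, giving -5.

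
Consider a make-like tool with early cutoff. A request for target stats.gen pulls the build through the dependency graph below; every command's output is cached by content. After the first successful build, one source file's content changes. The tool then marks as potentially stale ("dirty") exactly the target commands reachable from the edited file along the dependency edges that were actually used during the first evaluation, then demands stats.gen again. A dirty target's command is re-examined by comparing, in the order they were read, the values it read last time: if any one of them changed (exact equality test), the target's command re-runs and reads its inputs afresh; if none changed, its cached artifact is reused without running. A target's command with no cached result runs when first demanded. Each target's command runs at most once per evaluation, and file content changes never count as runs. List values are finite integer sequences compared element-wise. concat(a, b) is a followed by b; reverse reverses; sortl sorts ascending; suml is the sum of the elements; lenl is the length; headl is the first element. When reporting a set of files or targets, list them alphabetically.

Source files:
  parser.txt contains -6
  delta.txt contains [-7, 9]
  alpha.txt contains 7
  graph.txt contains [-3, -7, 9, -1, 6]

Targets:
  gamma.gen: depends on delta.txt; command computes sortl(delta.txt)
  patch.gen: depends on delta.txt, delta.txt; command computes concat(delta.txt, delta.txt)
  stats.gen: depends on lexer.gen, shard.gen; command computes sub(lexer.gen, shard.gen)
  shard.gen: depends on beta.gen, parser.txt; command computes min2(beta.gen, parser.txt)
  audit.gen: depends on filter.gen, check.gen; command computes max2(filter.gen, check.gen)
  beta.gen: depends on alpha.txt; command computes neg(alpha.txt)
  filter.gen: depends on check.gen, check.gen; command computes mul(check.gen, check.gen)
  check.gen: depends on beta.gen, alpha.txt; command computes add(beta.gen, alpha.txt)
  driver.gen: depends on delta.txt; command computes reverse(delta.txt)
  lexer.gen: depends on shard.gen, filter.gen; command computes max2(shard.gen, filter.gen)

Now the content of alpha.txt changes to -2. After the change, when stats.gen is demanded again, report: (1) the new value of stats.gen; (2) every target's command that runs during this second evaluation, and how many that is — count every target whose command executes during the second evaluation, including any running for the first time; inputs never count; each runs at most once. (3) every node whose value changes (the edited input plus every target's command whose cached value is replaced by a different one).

First demand of the output computes:
  beta.gen = neg(7) = -7
  check.gen = add(-7, 7) = 0
  filter.gen = mul(0, 0) = 0
  shard.gen = min2(-7, -6) = -7
  lexer.gen = max2(-7, 0) = 0
  stats.gen = sub(0, -7) = 7

After the edit, cleaning proceeds:
  beta.gen: a read changed (alpha.txt 7->-2) — executes, giving 2.
  check.gen: a read changed (beta.gen -7->2; alpha.txt 7->-2) — executes, giving 0 — identical to its old value.
  filter.gen: dirty, but its reads are unchanged (check.gen unchanged, check.gen unchanged); cached 0 stands.
  shard.gen: a read changed (beta.gen -7->2) — executes, giving -6.
  lexer.gen: a read changed (shard.gen -7->-6) — executes, giving 0 — identical to its old value.
  stats.gen: a read changed (shard.gen -7->-6) — executes, giving 6.

Note where the cutoff bites: filter.gen is checked, finds nothing changed, and keeps its cache.

Demanding stats.gen again yields 6.
5 target commands run: beta.gen, check.gen, lexer.gen, shard.gen, stats.gen.
The nodes whose values change: alpha.txt, beta.gen, shard.gen, stats.gen.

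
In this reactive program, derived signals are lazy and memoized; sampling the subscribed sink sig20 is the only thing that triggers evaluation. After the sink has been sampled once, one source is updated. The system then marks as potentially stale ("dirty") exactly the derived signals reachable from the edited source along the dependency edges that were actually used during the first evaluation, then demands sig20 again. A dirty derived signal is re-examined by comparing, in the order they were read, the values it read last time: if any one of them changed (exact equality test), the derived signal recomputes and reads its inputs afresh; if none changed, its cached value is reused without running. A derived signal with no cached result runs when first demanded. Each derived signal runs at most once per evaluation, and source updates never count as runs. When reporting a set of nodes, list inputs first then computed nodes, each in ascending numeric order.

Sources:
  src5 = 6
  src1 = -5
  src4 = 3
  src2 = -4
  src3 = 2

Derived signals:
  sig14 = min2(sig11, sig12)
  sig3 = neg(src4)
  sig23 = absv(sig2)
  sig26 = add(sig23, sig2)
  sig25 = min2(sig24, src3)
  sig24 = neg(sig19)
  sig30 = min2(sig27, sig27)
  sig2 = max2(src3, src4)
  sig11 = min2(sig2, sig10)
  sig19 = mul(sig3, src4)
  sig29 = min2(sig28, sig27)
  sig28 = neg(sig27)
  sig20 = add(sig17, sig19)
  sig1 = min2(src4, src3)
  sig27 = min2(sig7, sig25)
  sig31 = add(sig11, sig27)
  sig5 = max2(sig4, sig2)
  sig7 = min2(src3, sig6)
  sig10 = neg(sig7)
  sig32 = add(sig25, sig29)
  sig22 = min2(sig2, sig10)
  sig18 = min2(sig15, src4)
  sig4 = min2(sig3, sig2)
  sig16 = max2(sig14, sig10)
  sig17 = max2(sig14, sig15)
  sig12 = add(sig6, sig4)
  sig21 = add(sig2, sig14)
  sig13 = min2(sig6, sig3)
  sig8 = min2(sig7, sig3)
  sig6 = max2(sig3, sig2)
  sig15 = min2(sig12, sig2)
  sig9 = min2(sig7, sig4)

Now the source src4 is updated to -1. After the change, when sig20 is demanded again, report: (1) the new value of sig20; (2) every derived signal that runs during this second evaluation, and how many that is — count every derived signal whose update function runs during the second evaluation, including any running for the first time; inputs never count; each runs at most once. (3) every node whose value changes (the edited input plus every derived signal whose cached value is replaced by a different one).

Demanding sig20 again yields 1.
12 derived signals run: sig2, sig3, sig4, sig6, sig7, sig11, sig12, sig14, sig15, sig17, sig19, sig20.
The nodes whose values change: src4, sig2, sig3, sig4, sig6, sig12, sig15, sig17, sig19, sig20.
Note where the cutoff bites: sig10 is checked, finds nothing changed, and keeps its cache.

First demand of the output computes:
  sig2 = max2(2, 3) = 3
  sig3 = neg(3) = -3
  sig4 = min2(-3, 3) = -3
  sig6 = max2(-3, 3) = 3
  sig7 = min2(2, 3) = 2
  sig10 = neg(2) = -2
  sig11 = min2(3, -2) = -2
  sig12 = add(3, -3) = 0
  sig14 = min2(-2, 0) = -2
  sig15 = min2(0, 3) = 0
  sig17 = max2(-2, 0) = 0
  sig19 = mul(-3, 3) = -9
  sig20 = add(0, -9) = -9

After the edit, cleaning proceeds:
  sig2: a read changed (src4 3->-1) — executes, giving 2.
  sig3: a read changed (src4 3->-1) — executes, giving 1.
  sig4: a read changed (sig3 -3->1; sig2 3->2) — executes, giving 1.
  sig6: a read changed (sig3 -3->1; sig2 3->2) — executes, giving 2.
  sig7: a read changed (sig6 3->2) — executes, giving 2 — identical to its old value.
  sig10: dirty, but its reads are unchanged (sig7 unchanged); cached -2 stands.
  sig11: a read changed (sig2 3->2) — executes, giving -2 — identical to its old value.
  sig12: a read changed (sig6 3->2; sig4 -3->1) — executes, giving 3.
  sig14: a read changed (sig12 0->3) — executes, giving -2 — identical to its old value.
  sig15: a read changed (sig12 0->3; sig2 3->2) — executes, giving 2.
  sig17: a read changed (sig15 0->2) — executes, giving 2.
  sig19: a read changed (sig3 -3->1; src4 3->-1) — executes, giving -1.
  sig20: a read changed (sig17 0->2; sig19 -9->-1) — executes, giving 1.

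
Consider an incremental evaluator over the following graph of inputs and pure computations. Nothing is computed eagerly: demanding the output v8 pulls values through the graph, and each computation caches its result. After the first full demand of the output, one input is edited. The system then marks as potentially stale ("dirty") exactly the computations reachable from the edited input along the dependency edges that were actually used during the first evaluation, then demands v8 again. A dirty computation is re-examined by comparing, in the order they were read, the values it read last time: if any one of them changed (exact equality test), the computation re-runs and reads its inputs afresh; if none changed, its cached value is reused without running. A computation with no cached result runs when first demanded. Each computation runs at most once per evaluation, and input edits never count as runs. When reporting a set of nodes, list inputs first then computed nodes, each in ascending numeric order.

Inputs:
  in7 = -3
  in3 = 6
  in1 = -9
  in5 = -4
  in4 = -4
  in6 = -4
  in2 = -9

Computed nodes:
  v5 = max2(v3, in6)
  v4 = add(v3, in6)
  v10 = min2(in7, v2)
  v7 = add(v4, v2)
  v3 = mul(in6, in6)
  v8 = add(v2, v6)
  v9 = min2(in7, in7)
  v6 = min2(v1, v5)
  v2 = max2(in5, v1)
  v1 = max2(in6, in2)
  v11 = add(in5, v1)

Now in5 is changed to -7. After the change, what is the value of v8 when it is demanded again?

v8 now evaluates to -8.
The important point: v2 recomputes to an identical value, and the output ends up unchanged.

Initial pass — values computed on the first demand:
  v1 = max2(-4, -9) = -4
  v2 = max2(-4, -4) = -4
  v3 = mul(-4, -4) = 16
  v5 = max2(16, -4) = 16
  v6 = min2(-4, 16) = -4
  v8 = add(-4, -4) = -8

Second demand — change propagation:
  v2: re-runs because in5 -4->-7; new result -4 (unchanged).
  v8: re-examined; everything it read last time is the same (v2 unchanged, v6 unchanged) — cache -8 kept, no run.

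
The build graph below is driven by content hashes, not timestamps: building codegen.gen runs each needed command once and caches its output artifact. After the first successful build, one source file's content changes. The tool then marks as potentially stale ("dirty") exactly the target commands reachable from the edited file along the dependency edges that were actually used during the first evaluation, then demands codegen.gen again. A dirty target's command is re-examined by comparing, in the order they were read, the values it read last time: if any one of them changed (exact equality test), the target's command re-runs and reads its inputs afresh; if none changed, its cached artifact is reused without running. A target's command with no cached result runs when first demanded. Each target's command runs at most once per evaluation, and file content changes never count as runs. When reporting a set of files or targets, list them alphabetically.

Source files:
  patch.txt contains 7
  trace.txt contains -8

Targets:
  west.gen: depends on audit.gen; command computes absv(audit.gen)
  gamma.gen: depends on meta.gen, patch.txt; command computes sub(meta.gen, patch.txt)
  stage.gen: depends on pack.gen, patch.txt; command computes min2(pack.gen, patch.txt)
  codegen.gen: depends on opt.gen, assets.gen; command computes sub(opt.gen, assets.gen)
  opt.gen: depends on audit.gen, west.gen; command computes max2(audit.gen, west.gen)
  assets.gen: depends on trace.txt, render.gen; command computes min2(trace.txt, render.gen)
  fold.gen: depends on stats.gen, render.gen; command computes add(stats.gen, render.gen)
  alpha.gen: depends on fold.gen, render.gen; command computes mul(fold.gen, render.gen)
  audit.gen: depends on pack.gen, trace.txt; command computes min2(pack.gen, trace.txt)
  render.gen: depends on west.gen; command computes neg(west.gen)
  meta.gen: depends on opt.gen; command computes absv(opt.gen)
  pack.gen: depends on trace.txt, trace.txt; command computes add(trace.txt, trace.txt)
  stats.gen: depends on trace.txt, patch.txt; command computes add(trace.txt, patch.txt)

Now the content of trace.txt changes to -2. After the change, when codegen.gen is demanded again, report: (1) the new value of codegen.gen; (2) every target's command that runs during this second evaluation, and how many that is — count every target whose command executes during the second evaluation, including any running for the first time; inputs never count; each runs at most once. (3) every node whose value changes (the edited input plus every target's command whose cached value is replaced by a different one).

codegen.gen now evaluates to 8.
Run set: assets.gen, audit.gen, codegen.gen, opt.gen, pack.gen, render.gen, west.gen (7 run).
Changed values: assets.gen, audit.gen, codegen.gen, opt.gen, pack.gen, render.gen, trace.txt, west.gen.

Initial pass — values computed on the first demand:
  pack.gen = add(-8, -8) = -16
  audit.gen = min2(-16, -8) = -16
  west.gen = absv(-16) = 16
  opt.gen = max2(-16, 16) = 16
  render.gen = neg(16) = -16
  assets.gen = min2(-8, -16) = -16
  codegen.gen = sub(16, -16) = 32

Second demand — change propagation:
  pack.gen: re-runs because trace.txt -8->-2; trace.txt -8->-2; new result -4.
  audit.gen: re-runs because pack.gen -16->-4; trace.txt -8->-2; new result -4.
  west.gen: re-runs because audit.gen -16->-4; new result 4.
  opt.gen: re-runs because audit.gen -16->-4; west.gen 16->4; new result 4.
  render.gen: re-runs because west.gen 16->4; new result -4.
  assets.gen: re-runs because trace.txt -8->-2; render.gen -16->-4; new result -4.
  codegen.gen: re-runs because opt.gen 16->4; assets.gen -16->-4; new result 8.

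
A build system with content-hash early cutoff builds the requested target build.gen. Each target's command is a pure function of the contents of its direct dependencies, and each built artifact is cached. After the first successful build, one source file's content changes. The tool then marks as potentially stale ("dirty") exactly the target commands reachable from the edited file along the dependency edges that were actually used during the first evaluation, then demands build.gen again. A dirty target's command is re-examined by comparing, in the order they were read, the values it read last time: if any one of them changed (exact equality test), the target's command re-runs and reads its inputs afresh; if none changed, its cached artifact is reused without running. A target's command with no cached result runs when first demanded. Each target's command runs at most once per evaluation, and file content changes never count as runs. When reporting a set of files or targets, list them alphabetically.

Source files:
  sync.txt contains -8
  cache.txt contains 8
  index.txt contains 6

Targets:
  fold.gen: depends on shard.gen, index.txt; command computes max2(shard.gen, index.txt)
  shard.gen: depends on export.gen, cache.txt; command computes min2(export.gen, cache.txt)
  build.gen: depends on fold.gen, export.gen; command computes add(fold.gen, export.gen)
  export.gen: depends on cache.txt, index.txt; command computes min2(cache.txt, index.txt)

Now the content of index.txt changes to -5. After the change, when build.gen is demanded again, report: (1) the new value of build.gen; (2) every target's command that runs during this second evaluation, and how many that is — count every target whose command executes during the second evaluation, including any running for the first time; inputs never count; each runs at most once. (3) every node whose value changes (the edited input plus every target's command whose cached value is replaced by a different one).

New value of build.gen: -10.
Target commands that run: build.gen, export.gen, fold.gen, shard.gen — 4 in total.
Values that change: build.gen, export.gen, fold.gen, index.txt, shard.gen.

First evaluation (everything demanded from the output):
  export.gen = min2(8, 6) = 6
  shard.gen = min2(6, 8) = 6
  fold.gen = max2(6, 6) = 6
  build.gen = add(6, 6) = 12

Propagation after the edit:
  export.gen: runs — index.txt 6->-5; result -5.
  shard.gen: runs — export.gen 6->-5; result -5.
  fold.gen: runs — shard.gen 6->-5; index.txt 6->-5; result -5.
  build.gen: runs — fold.gen 6->-5; export.gen 6->-5; result -10.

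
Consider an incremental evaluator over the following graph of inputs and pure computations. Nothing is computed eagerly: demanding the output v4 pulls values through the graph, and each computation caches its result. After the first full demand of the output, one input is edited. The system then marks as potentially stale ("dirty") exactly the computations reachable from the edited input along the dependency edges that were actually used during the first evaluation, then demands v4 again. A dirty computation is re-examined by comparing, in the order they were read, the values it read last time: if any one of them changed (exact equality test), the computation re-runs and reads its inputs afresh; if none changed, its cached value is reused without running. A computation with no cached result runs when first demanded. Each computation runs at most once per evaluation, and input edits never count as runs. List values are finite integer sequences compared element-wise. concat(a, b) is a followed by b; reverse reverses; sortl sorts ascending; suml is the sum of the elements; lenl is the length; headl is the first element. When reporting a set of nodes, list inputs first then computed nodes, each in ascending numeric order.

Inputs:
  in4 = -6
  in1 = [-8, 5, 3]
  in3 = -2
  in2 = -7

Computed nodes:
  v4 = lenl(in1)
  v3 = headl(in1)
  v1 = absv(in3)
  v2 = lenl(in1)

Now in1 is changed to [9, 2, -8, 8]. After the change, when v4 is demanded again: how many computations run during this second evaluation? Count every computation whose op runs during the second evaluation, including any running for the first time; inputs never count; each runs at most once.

Run set: v4 (1 run).

Initial pass — values computed on the first demand:
  v4 = lenl([-8, 5, 3]) = 3

Second demand — change propagation:
  v4: re-runs because in1 [-8, 5, 3]->[9, 2, -8, 8]; new result 4.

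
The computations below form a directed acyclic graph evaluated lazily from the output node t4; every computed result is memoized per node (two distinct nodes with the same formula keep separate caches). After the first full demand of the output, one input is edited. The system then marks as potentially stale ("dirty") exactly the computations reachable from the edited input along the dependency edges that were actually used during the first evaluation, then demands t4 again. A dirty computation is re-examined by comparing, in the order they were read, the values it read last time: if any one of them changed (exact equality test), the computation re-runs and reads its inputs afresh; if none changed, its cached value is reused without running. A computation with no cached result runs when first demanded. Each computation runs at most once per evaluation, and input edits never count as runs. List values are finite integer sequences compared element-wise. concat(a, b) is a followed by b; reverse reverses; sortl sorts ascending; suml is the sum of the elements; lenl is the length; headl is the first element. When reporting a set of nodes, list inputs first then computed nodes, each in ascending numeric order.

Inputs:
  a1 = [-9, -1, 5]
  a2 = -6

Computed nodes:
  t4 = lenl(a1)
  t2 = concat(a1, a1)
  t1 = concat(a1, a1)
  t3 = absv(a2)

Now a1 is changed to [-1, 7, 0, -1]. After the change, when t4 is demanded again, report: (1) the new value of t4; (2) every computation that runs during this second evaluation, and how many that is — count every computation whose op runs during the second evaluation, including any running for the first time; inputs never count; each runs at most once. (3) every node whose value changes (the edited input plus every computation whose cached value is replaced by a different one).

Demanding t4 again yields 4.
1 computations run: t4.
The nodes whose values change: a1, t4.

First demand of the output computes:
  t4 = lenl([-9, -1, 5]) = 3

After the edit, cleaning proceeds:
  t4: a read changed (a1 [-9, -1, 5]->[-1, 7, 0, -1]) — executes, giving 4.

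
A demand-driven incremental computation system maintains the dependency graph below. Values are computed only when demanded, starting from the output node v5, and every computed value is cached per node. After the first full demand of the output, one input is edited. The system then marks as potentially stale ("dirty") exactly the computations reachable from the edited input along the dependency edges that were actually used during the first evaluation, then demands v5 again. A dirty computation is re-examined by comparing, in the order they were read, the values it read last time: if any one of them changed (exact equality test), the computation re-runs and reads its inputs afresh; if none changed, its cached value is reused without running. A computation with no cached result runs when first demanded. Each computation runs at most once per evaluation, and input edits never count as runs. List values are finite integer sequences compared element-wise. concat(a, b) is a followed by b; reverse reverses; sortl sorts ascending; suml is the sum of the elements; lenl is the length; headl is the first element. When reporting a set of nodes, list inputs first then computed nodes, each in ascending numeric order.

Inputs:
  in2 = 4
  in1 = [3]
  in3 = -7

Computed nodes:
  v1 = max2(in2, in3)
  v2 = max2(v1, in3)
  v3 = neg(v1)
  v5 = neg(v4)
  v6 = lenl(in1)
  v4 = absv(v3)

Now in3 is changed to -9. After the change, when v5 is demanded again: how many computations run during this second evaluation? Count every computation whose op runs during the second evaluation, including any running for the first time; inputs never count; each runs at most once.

Computations that run: v1 — 1 in total.
Key observation: the change is absorbed at v1 — it re-runs but produces the same value, and the output's value is unchanged.

First evaluation (everything demanded from the output):
  v1 = max2(4, -7) = 4
  v3 = neg(4) = -4
  v4 = absv(-4) = 4
  v5 = neg(4) = -4

Propagation after the edit:
  v1: runs — in3 -7->-9; result 4 (same value as before).
  v3: checked — values it read are unchanged (v1 unchanged); reused cached -4 without running.
  v4: checked — values it read are unchanged (v3 unchanged); reused cached 4 without running.
  v5: checked — values it read are unchanged (v4 unchanged); reused cached -4 without running.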